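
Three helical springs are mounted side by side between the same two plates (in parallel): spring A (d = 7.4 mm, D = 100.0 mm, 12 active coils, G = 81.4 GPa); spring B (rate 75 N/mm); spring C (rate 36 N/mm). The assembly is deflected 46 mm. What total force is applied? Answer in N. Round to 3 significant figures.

k_A = Gd⁴/(8D³N_a) = (81.4×10³)(7.4⁴)/(8·100.0³·12) = 2.5426 N/mm
Parallel: k_eq = 2.5426 + 75 + 36 = 113.54 N/mm
F = k_eq·δ = 113.54·46 = 5223 N

5220 N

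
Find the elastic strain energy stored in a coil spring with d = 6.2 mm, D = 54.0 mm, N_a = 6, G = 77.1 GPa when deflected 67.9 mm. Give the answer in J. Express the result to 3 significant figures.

k = Gd⁴/(8D³N_a) = (77.1×10³)(6.2⁴)/(8·54.0³·6) = 15.073 N/mm
U = ½kδ² = 0.5 × 15.073 × 67.9² = 34746 N·mm = 34.746 J

34.7 J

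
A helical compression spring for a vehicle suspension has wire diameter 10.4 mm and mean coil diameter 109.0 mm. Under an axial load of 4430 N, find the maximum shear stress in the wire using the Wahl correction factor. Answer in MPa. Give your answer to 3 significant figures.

Spring index C = D/d = 109.0/10.4 = 10.4808
K_W = (4C−1)/(4C−4) + 0.615/C = 40.923/37.923 + 0.0587 = 1.1378
τ₀ = 8FD/(πd³) = 8·4430·109.0/(π·10.4³) = 3.86296e+06/3533.9 = 1093.1 MPa
τ_max = K·τ₀ = 1.1378 × 1093.1 = 1243.7 MPa

1240 MPa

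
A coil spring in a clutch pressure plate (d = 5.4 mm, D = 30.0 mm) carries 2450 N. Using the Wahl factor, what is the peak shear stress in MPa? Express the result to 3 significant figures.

1520 MPa

Spring index C = D/d = 30.0/5.4 = 5.5556
K_W = (4C−1)/(4C−4) + 0.615/C = 21.222/18.222 + 0.1107 = 1.2753
τ₀ = 8FD/(πd³) = 8·2450·30.0/(π·5.4³) = 588000/494.69 = 1188.6 MPa
τ_max = K·τ₀ = 1.2753 × 1188.6 = 1515.9 MPa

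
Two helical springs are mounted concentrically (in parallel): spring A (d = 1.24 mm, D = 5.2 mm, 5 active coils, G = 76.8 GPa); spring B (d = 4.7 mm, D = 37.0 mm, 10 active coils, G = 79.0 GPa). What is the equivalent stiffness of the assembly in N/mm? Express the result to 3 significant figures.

41.8 N/mm

k_A = Gd⁴/(8D³N_a) = (76.8×10³)(1.24⁴)/(8·5.2³·5) = 32.283 N/mm
k_B = Gd⁴/(8D³N_a) = (79.0×10³)(4.7⁴)/(8·37.0³·10) = 9.5131 N/mm
Parallel: k_eq = 32.283 + 9.5131 = 41.796 N/mm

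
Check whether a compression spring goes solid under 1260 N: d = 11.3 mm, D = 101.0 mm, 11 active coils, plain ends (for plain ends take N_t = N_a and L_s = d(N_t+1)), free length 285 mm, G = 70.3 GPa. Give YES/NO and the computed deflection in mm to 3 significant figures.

k = Gd⁴/(8D³N_a) = (70.3×10³)(11.3⁴)/(8·101.0³·11) = 12.642 N/mm
N_t = 11; L_s = 11.3·12 = 135.6 mm; δ_solid = L₀ − L_s = 285 − 135.6 = 149.4 mm
δ = F/k = 1260/12.642 = 99.666 mm
δ < δ_solid → spring does not go solid

NO, δ = 99.7 mm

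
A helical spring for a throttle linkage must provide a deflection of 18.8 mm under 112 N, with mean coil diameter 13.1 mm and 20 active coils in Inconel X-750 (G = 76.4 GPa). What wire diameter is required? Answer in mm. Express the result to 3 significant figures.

Required rate k = F/δ = 112/18.8 = 5.9574 N/mm
d = (8D³N_a·k / G)^(1/4) = (8·13.1³·20·5.9574 / (76.4×10³))^0.25
  = (28.048)^0.25 = 2.3013 mm

2.30 mm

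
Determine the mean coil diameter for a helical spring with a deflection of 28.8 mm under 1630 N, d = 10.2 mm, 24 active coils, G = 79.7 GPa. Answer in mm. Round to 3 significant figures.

Required rate k = F/δ = 1630/28.8 = 56.597 N/mm
D = (Gd⁴/(8N_a·k))^(1/3) = (79.7×10³·10.2⁴/(8·24·56.597))^(1/3)
  = (79389.4)^(1/3) = 42.9788 mm

43.0 mm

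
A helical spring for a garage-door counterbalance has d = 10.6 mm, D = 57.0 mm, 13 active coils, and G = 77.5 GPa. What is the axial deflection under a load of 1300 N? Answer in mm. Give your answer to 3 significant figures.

k = Gd⁴/(8D³N_a) = (77.5×10³)(10.6⁴)/(8·57.0³·13) = 50.8 N/mm
δ = F/k = 1300 / 50.8 = 25.59 mm

25.6 mm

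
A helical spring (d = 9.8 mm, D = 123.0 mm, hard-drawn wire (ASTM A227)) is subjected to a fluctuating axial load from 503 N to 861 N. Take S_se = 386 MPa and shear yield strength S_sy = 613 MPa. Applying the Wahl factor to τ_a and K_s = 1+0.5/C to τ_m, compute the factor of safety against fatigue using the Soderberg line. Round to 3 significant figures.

1.80

C = D/d = 123.0/9.8 = 12.5510; K_W = (4C−1)/(4C−4)+0.615/C = 1.1139; K_s = 1+0.5/C = 1.0398
F_a = (F_max−F_min)/2 = 179 N; F_m = (F_max+F_min)/2 = 682 N
τ_a = K_W·8F_aD/(πd³) = 1.1139 × 59.569 = 66.356 MPa
τ_m = K_s·8F_mD/(πd³) = 1.0398 × 226.96 = 236 MPa
Soderberg: 1/n_f = τ_a/S_se + τ_m/S_sy = 66.356/386 + 236/613 = 0.17191 + 0.38500 = 0.5569
n_f = 1/0.5569 = 1.796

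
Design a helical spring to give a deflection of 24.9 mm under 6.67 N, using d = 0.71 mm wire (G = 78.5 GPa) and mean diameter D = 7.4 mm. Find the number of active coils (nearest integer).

Required rate k = F/δ = 6.67/24.9 = 0.26787 N/mm
N_a = Gd⁴/(8D³k) = (78.5×10³ × 0.71⁴)/(8 × 7.4³ × 0.26787)
    = 19948.2 / 868.384 = 22.97 → 23 coils

23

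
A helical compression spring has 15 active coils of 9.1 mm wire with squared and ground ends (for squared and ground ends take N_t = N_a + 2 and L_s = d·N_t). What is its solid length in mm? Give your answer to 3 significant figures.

155 mm

squared and ground ends: N_t = N_a + 2 = 15 + 2 = 17
L_s = d·N_t = 9.1 × 17 = 154.7 mm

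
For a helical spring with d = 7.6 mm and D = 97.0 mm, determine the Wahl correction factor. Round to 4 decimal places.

C = D/d = 97.0/7.6 = 12.7632
K_W = (4C−1)/(4C−4) + 0.615/C = 50.053/47.053 + 0.0482 = 1.1119

1.1119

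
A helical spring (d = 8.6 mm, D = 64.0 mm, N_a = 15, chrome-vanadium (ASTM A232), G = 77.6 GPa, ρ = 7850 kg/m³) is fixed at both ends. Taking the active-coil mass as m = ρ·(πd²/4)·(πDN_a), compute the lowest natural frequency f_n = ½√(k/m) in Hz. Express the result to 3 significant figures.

49.5 Hz

k = Gd⁴/(8D³N_a) = (77.6×10³)(8.6⁴)/(8·64.0³·15) = 13.494 N/mm = 13494 N/m
Wire length L = πDN_a = π·64.0·15 = 3015.9 mm
m = ρ·(πd²/4)·L = 7850 × 58.088×10⁻⁶ m² × 3.0159 m = 1.3752 kg
f_n = ½√(k/m) = 0.5·√(13494/1.3752) = 0.5·√(9812) = 49.528 Hz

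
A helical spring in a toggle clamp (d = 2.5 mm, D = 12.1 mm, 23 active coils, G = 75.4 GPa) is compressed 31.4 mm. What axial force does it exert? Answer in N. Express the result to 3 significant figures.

284 N

k = Gd⁴/(8D³N_a) = (75.4×10³)(2.5⁴)/(8·12.1³·23) = 9.0356 N/mm
F = k·δ = 9.0356 × 31.4 = 283.72 N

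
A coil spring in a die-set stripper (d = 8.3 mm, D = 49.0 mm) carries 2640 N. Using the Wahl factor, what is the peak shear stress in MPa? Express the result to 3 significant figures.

Spring index C = D/d = 49.0/8.3 = 5.9036
K_W = (4C−1)/(4C−4) + 0.615/C = 22.614/19.614 + 0.1042 = 1.2571
τ₀ = 8FD/(πd³) = 8·2640·49.0/(π·8.3³) = 1.03488e+06/1796.3 = 576.11 MPa
τ_max = K·τ₀ = 1.2571 × 576.11 = 724.24 MPa

724 MPa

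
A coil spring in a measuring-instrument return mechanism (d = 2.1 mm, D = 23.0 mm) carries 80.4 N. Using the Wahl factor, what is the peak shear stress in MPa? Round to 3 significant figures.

575 MPa

Spring index C = D/d = 23.0/2.1 = 10.9524
K_W = (4C−1)/(4C−4) + 0.615/C = 42.810/39.810 + 0.0562 = 1.1315
τ₀ = 8FD/(πd³) = 8·80.4·23.0/(π·2.1³) = 14793.6/29.094 = 508.47 MPa
τ_max = K·τ₀ = 1.1315 × 508.47 = 575.34 MPa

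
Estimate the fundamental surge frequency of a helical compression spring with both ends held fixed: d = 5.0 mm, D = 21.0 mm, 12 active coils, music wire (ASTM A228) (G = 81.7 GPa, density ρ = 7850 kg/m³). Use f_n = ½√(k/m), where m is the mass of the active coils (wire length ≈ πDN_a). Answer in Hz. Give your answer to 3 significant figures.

k = Gd⁴/(8D³N_a) = (81.7×10³)(5.0⁴)/(8·21.0³·12) = 57.435 N/mm = 57435 N/m
Wire length L = πDN_a = π·21.0·12 = 791.68 mm
m = ρ·(πd²/4)·L = 7850 × 19.635×10⁻⁶ m² × 0.79168 m = 0.12203 kg
f_n = ½√(k/m) = 0.5·√(57435/0.12203) = 0.5·√(4.7068e+05) = 343.03 Hz

343 Hz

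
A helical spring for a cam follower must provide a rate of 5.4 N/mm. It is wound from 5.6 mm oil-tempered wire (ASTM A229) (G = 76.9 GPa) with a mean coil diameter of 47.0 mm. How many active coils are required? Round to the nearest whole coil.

N_a = Gd⁴/(8D³k) = (76.9×10³ × 5.6⁴)/(8 × 47.0³ × 5.4)
    = 7.56273e+07 / 4.48515e+06 = 16.86 → 17 coils

17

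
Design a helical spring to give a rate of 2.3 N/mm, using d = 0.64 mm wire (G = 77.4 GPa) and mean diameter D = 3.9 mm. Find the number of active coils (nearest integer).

N_a = Gd⁴/(8D³k) = (77.4×10³ × 0.64⁴)/(8 × 3.9³ × 2.3)
    = 12985.6 / 1091.47 = 11.9 → 12 coils

12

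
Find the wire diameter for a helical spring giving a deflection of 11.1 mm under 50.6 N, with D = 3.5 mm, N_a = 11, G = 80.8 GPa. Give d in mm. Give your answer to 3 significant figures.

0.679 mm

Required rate k = F/δ = 50.6/11.1 = 4.5586 N/mm
d = (8D³N_a·k / G)^(1/4) = (8·3.5³·11·4.5586 / (80.8×10³))^0.25
  = (0.21286)^0.25 = 0.6792 mm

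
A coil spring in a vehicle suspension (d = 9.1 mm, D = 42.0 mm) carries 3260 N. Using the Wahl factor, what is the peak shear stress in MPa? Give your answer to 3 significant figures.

Spring index C = D/d = 42.0/9.1 = 4.6154
K_W = (4C−1)/(4C−4) + 0.615/C = 17.462/14.462 + 0.1332 = 1.3407
τ₀ = 8FD/(πd³) = 8·3260·42.0/(π·9.1³) = 1.09536e+06/2367.4 = 462.68 MPa
τ_max = K·τ₀ = 1.3407 × 462.68 = 620.32 MPa

620 MPa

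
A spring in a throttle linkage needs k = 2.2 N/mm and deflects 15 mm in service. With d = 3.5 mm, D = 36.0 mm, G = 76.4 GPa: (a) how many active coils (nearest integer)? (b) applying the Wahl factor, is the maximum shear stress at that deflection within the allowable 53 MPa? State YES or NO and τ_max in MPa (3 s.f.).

(a) 14 coils; (b) NO, τ_max = 80.3 MPa

N_a = Gd⁴/(8D³k) = (76.4×10³)(3.5⁴)/(8·36.0³·2.2) = 13.96 → N_a = 14
Actual rate k = Gd⁴/(8D³·14) = 2.194 N/mm
Working load F = kδ = 2.194·15 = 32.91 N
C = 36.0/3.5 = 10.2857; K_W = (4C−1)/(4C−4)+0.615/C = 1.1406
τ_max = K_W·8FD/(πd³) = 1.1406·70.367 = 80.258 MPa
τ_max > 53 MPa → exceeds allowable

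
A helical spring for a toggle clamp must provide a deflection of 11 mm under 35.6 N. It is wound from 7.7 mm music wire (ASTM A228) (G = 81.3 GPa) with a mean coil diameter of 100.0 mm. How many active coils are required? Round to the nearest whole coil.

Required rate k = F/δ = 35.6/11 = 3.2364 N/mm
N_a = Gd⁴/(8D³k) = (81.3×10³ × 7.7⁴)/(8 × 100.0³ × 3.2364)
    = 2.85794e+08 / 2.58909e+07 = 11.04 → 11 coils

11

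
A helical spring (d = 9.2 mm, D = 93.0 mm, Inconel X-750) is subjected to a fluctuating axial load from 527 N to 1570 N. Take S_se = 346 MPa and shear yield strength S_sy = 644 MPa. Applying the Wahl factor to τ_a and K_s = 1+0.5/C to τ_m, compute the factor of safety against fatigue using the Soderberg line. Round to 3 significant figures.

0.958

C = D/d = 93.0/9.2 = 10.1087; K_W = (4C−1)/(4C−4)+0.615/C = 1.1432; K_s = 1+0.5/C = 1.0495
F_a = (F_max−F_min)/2 = 521.5 N; F_m = (F_max+F_min)/2 = 1048.5 N
τ_a = K_W·8F_aD/(πd³) = 1.1432 × 158.6 = 181.31 MPa
τ_m = K_s·8F_mD/(πd³) = 1.0495 × 318.88 = 334.65 MPa
Soderberg: 1/n_f = τ_a/S_se + τ_m/S_sy = 181.31/346 + 334.65/644 = 0.52402 + 0.51965 = 1.0437
n_f = 1/1.0437 = 0.9582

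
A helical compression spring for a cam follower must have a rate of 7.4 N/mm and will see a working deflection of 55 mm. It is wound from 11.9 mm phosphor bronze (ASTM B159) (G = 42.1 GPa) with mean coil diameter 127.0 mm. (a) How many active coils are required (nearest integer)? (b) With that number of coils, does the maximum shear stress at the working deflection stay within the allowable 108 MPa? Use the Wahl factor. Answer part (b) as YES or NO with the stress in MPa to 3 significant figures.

(a) 7 coils; (b) YES, τ_max = 88.2 MPa

N_a = Gd⁴/(8D³k) = (42.1×10³)(11.9⁴)/(8·127.0³·7.4) = 6.962 → N_a = 7
Actual rate k = Gd⁴/(8D³·7) = 7.3599 N/mm
Working load F = kδ = 7.3599·55 = 404.79 N
C = 127.0/11.9 = 10.6723; K_W = (4C−1)/(4C−4)+0.615/C = 1.1352
τ_max = K_W·8FD/(πd³) = 1.1352·77.685 = 88.185 MPa
τ_max ≤ 108 MPa → acceptable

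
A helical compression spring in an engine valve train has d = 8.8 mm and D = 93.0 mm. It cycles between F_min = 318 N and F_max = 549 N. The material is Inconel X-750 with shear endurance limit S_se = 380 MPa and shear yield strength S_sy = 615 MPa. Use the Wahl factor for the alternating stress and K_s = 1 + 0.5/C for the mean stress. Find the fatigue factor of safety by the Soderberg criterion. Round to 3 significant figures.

C = D/d = 93.0/8.8 = 10.5682; K_W = (4C−1)/(4C−4)+0.615/C = 1.1366; K_s = 1+0.5/C = 1.0473
F_a = (F_max−F_min)/2 = 115.5 N; F_m = (F_max+F_min)/2 = 433.5 N
τ_a = K_W·8F_aD/(πd³) = 1.1366 × 40.138 = 45.62 MPa
τ_m = K_s·8F_mD/(πd³) = 1.0473 × 150.65 = 157.78 MPa
Soderberg: 1/n_f = τ_a/S_se + τ_m/S_sy = 45.62/380 + 157.78/615 = 0.12005 + 0.25655 = 0.3766
n_f = 1/0.3766 = 2.655

2.66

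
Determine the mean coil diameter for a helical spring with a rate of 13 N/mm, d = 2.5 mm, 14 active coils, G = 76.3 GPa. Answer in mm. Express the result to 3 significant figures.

D = (Gd⁴/(8N_a·k))^(1/3) = (76.3×10³·2.5⁴/(8·14·13))^(1/3)
  = (2047.03)^(1/3) = 12.6972 mm

12.7 mm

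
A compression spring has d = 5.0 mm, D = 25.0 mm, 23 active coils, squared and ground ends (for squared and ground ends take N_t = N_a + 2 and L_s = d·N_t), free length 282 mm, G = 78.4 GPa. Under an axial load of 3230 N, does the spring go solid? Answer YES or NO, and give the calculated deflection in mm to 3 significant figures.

YES, δ = 190 mm

k = Gd⁴/(8D³N_a) = (78.4×10³)(5.0⁴)/(8·25.0³·23) = 17.043 N/mm
N_t = 25; L_s = 5.0·25 = 125 mm; δ_solid = L₀ − L_s = 282 − 125 = 157 mm
δ = F/k = 3230/17.043 = 189.52 mm
δ ≥ δ_solid → spring goes solid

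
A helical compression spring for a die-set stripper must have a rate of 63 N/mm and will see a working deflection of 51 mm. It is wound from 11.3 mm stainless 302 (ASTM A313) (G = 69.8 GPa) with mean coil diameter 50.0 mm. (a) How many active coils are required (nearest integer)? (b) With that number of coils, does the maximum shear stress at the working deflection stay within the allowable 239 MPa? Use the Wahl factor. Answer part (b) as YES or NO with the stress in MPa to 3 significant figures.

N_a = Gd⁴/(8D³k) = (69.8×10³)(11.3⁴)/(8·50.0³·63) = 18.06 → N_a = 18
Actual rate k = Gd⁴/(8D³·18) = 63.226 N/mm
Working load F = kδ = 63.226·51 = 3224.5 N
C = 50.0/11.3 = 4.4248; K_W = (4C−1)/(4C−4)+0.615/C = 1.3580
τ_max = K_W·8FD/(πd³) = 1.3580·284.54 = 386.4 MPa
τ_max > 239 MPa → exceeds allowable

(a) 18 coils; (b) NO, τ_max = 386 MPa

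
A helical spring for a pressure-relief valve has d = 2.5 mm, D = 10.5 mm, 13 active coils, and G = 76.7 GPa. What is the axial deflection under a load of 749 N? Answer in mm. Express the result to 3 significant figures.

30.1 mm

k = Gd⁴/(8D³N_a) = (76.7×10³)(2.5⁴)/(8·10.5³·13) = 24.886 N/mm
δ = F/k = 749 / 24.886 = 30.097 mm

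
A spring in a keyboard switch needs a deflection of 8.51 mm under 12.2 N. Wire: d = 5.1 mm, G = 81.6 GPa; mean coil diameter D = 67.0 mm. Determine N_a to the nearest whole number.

Required rate k = F/δ = 12.2/8.51 = 1.4336 N/mm
N_a = Gd⁴/(8D³k) = (81.6×10³ × 5.1⁴)/(8 × 67.0³ × 1.4336)
    = 5.5204e+07 / 3.44941e+06 = 16 → 16 coils

16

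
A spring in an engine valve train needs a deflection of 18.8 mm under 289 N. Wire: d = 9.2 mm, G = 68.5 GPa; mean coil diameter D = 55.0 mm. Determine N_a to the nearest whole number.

Required rate k = F/δ = 289/18.8 = 15.372 N/mm
N_a = Gd⁴/(8D³k) = (68.5×10³ × 9.2⁴)/(8 × 55.0³ × 15.372)
    = 4.90729e+08 / 2.04606e+07 = 23.98 → 24 coils

24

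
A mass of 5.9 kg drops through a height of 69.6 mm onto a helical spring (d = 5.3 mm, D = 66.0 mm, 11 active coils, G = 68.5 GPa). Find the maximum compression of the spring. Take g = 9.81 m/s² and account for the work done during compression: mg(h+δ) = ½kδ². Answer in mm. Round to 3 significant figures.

k = Gd⁴/(8D³N_a) = (68.5×10³)(5.3⁴)/(8·66.0³·11) = 2.1364 N/mm
W = mg = 5.9 × 9.81 = 57.879 N
½kδ² − Wδ − Wh = 0 → δ = (W + √(W² + 2kWh))/k
δ = (57.879 + √(3350 + 17212.3))/2.1364 = (57.879 + 143.4)/2.1364 = 94.213 mm

94.2 mm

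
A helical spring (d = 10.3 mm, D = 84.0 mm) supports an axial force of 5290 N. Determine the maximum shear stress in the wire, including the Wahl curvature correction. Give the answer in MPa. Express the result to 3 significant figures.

1220 MPa

Spring index C = D/d = 84.0/10.3 = 8.1553
K_W = (4C−1)/(4C−4) + 0.615/C = 31.621/28.621 + 0.0754 = 1.1802
τ₀ = 8FD/(πd³) = 8·5290·84.0/(π·10.3³) = 3.55488e+06/3432.9 = 1035.5 MPa
τ_max = K·τ₀ = 1.1802 × 1035.5 = 1222.2 MPa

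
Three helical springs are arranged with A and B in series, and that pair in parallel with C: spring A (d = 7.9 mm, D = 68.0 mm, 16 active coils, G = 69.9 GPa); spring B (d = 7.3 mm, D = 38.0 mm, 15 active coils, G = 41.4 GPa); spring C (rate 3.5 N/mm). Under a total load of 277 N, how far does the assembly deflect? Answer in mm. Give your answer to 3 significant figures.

k_A = Gd⁴/(8D³N_a) = (69.9×10³)(7.9⁴)/(8·68.0³·16) = 6.7647 N/mm
k_B = Gd⁴/(8D³N_a) = (41.4×10³)(7.3⁴)/(8·38.0³·15) = 17.855 N/mm
Springs A,B series: k_AB = 1/(1/6.7647+1/17.855) = 4.906 N/mm; parallel with C: k_eq = 4.906+3.5 = 8.406 N/mm
δ = F/k_eq = 277/8.406 = 32.953 mm

33.0 mm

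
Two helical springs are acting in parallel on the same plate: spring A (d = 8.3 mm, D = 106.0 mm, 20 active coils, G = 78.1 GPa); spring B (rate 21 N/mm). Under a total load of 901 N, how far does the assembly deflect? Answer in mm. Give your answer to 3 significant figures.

k_A = Gd⁴/(8D³N_a) = (78.1×10³)(8.3⁴)/(8·106.0³·20) = 1.945 N/mm
Parallel: k_eq = 1.945 + 21 = 22.945 N/mm
δ = F/k_eq = 901/22.945 = 39.268 mm

39.3 mm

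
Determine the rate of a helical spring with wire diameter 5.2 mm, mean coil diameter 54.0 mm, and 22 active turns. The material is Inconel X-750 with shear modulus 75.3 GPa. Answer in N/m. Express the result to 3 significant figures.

1990 N/m

k = Gd⁴/(8D³N_a) = (75.3×10³ × 5.2⁴) / (8 × 54.0³ × 22)
  = 5.50565e+07 / 2.77137e+07 = 1.9866 N/mm = 1986.6 N/m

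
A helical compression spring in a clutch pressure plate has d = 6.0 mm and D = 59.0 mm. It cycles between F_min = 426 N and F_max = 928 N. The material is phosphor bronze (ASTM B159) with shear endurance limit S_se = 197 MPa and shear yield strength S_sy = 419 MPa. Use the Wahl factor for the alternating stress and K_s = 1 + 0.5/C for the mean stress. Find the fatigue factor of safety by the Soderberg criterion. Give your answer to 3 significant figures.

C = D/d = 59.0/6.0 = 9.8333; K_W = (4C−1)/(4C−4)+0.615/C = 1.1474; K_s = 1+0.5/C = 1.0508
F_a = (F_max−F_min)/2 = 251 N; F_m = (F_max+F_min)/2 = 677 N
τ_a = K_W·8F_aD/(πd³) = 1.1474 × 174.59 = 200.33 MPa
τ_m = K_s·8F_mD/(πd³) = 1.0508 × 470.9 = 494.84 MPa
Soderberg: 1/n_f = τ_a/S_se + τ_m/S_sy = 200.33/197 + 494.84/419 = 1.01690 + 1.18101 = 2.1979
n_f = 1/2.1979 = 0.455

0.455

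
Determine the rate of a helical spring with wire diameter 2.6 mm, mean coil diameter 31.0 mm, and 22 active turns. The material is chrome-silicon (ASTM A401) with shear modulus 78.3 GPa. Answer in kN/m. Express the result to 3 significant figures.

k = Gd⁴/(8D³N_a) = (78.3×10³ × 2.6⁴) / (8 × 31.0³ × 22)
  = 3.57812e+06 / 5.24322e+06 = 0.68243 N/mm

0.682 kN/m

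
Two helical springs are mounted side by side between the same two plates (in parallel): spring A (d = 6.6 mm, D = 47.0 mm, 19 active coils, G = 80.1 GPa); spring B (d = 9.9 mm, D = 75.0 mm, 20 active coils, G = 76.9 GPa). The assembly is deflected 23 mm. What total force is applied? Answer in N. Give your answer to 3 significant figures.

k_A = Gd⁴/(8D³N_a) = (80.1×10³)(6.6⁴)/(8·47.0³·19) = 9.631 N/mm
k_B = Gd⁴/(8D³N_a) = (76.9×10³)(9.9⁴)/(8·75.0³·20) = 10.944 N/mm
Parallel: k_eq = 9.631 + 10.944 = 20.575 N/mm
F = k_eq·δ = 20.575·23 = 473.22 N

473 N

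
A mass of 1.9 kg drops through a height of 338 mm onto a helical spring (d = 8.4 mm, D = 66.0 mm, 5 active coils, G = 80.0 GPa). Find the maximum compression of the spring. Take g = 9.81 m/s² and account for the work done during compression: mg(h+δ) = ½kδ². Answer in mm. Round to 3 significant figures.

19.6 mm

k = Gd⁴/(8D³N_a) = (80.0×10³)(8.4⁴)/(8·66.0³·5) = 34.635 N/mm
W = mg = 1.9 × 9.81 = 18.639 N
½kδ² − Wδ − Wh = 0 → δ = (W + √(W² + 2kWh))/k
δ = (18.639 + √(347.41 + 436400))/34.635 = (18.639 + 660.87)/34.635 = 19.619 mm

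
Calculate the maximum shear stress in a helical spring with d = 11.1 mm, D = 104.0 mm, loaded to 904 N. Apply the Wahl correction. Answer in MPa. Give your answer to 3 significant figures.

202 MPa

Spring index C = D/d = 104.0/11.1 = 9.3694
K_W = (4C−1)/(4C−4) + 0.615/C = 36.477/33.477 + 0.0656 = 1.1553
τ₀ = 8FD/(πd³) = 8·904·104.0/(π·11.1³) = 752128/4296.5 = 175.05 MPa
τ_max = K·τ₀ = 1.1553 × 175.05 = 202.23 MPa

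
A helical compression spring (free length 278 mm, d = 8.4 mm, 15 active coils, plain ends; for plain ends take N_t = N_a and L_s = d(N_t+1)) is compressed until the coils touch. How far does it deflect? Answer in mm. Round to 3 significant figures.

144 mm

N_t = 15; L_s = 8.4·16 = 134.4 mm
δ_solid = L₀ − L_s = 278 − 134.4 = 143.6 mm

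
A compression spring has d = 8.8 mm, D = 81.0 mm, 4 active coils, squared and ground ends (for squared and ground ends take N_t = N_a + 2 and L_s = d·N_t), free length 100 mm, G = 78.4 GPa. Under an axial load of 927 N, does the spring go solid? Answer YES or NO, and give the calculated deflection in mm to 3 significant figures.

NO, δ = 33.5 mm

k = Gd⁴/(8D³N_a) = (78.4×10³)(8.8⁴)/(8·81.0³·4) = 27.647 N/mm
N_t = 6; L_s = 8.8·6 = 52.8 mm; δ_solid = L₀ − L_s = 100 − 52.8 = 47.2 mm
δ = F/k = 927/27.647 = 33.53 mm
δ < δ_solid → spring does not go solid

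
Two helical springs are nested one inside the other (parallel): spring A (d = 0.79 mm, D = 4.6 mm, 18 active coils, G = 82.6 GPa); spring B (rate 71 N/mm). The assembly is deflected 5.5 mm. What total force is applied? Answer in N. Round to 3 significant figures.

403 N

k_A = Gd⁴/(8D³N_a) = (82.6×10³)(0.79⁴)/(8·4.6³·18) = 2.2954 N/mm
Parallel: k_eq = 2.2954 + 71 = 73.295 N/mm
F = k_eq·δ = 73.295·5.5 = 403.12 N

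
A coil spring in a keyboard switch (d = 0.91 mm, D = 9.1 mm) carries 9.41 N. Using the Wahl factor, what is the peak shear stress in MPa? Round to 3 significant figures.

Spring index C = D/d = 9.1/0.91 = 10.0000
K_W = (4C−1)/(4C−4) + 0.615/C = 39.000/36.000 + 0.0615 = 1.1448
τ₀ = 8FD/(πd³) = 8·9.41·9.1/(π·0.91³) = 685.048/2.3674 = 289.37 MPa
τ_max = K·τ₀ = 1.1448 × 289.37 = 331.28 MPa

331 MPa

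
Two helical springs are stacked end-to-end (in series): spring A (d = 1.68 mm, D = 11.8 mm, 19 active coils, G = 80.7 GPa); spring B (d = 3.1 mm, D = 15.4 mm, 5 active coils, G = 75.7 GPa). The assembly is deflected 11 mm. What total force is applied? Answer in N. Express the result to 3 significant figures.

26.9 N

k_A = Gd⁴/(8D³N_a) = (80.7×10³)(1.68⁴)/(8·11.8³·19) = 2.5741 N/mm
k_B = Gd⁴/(8D³N_a) = (75.7×10³)(3.1⁴)/(8·15.4³·5) = 47.854 N/mm
Series: 1/k_eq = 1/2.5741 + 1/47.854 = 0.40939; k_eq = 2.4427 N/mm
F = k_eq·δ = 2.4427·11 = 26.87 N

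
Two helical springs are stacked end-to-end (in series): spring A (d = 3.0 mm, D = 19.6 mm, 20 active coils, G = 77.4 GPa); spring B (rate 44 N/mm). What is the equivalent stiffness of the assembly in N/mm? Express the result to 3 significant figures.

4.65 N/mm

k_A = Gd⁴/(8D³N_a) = (77.4×10³)(3.0⁴)/(8·19.6³·20) = 5.204 N/mm
Series: 1/k_eq = 1/5.204 + 1/44 = 0.21489; k_eq = 4.6536 N/mm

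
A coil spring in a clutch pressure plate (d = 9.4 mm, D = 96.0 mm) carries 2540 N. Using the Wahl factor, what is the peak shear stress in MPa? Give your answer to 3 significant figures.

853 MPa

Spring index C = D/d = 96.0/9.4 = 10.2128
K_W = (4C−1)/(4C−4) + 0.615/C = 39.851/36.851 + 0.0602 = 1.1416
τ₀ = 8FD/(πd³) = 8·2540·96.0/(π·9.4³) = 1.95072e+06/2609.4 = 747.59 MPa
τ_max = K·τ₀ = 1.1416 × 747.59 = 853.47 MPa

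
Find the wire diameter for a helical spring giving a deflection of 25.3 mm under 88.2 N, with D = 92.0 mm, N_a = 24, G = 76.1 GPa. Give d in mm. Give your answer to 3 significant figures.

Required rate k = F/δ = 88.2/25.3 = 3.4862 N/mm
d = (8D³N_a·k / G)^(1/4) = (8·92.0³·24·3.4862 / (76.1×10³))^0.25
  = (6849)^0.25 = 9.0972 mm

9.10 mm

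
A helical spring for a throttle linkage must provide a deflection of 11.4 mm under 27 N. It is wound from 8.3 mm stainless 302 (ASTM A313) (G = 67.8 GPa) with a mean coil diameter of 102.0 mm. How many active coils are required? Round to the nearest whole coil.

Required rate k = F/δ = 27/11.4 = 2.3684 N/mm
N_a = Gd⁴/(8D³k) = (67.8×10³ × 8.3⁴)/(8 × 102.0³ × 2.3684)
    = 3.21767e+08 / 2.01071e+07 = 16 → 16 coils

16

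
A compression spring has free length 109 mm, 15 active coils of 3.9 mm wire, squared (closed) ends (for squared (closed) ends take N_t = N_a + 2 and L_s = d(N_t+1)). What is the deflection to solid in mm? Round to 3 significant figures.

38.8 mm

N_t = 17; L_s = 3.9·18 = 70.2 mm
δ_solid = L₀ − L_s = 109 − 70.2 = 38.8 mm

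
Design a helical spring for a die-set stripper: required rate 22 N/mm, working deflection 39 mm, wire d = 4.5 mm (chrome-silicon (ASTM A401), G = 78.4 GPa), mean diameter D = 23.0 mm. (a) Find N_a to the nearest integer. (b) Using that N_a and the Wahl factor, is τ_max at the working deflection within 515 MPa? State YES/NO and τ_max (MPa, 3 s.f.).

(a) 15 coils; (b) NO, τ_max = 719 MPa

N_a = Gd⁴/(8D³k) = (78.4×10³)(4.5⁴)/(8·23.0³·22) = 15.01 → N_a = 15
Actual rate k = Gd⁴/(8D³·15) = 22.019 N/mm
Working load F = kδ = 22.019·39 = 858.75 N
C = 23.0/4.5 = 5.1111; K_W = (4C−1)/(4C−4)+0.615/C = 1.3028
τ_max = K_W·8FD/(πd³) = 1.3028·551.95 = 719.05 MPa
τ_max > 515 MPa → exceeds allowable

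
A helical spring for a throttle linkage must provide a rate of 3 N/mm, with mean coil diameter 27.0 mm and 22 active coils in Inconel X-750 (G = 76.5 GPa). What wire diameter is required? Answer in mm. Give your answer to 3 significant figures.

3.41 mm

d = (8D³N_a·k / G)^(1/4) = (8·27.0³·22·3 / (76.5×10³))^0.25
  = (135.85)^0.25 = 3.4140 mm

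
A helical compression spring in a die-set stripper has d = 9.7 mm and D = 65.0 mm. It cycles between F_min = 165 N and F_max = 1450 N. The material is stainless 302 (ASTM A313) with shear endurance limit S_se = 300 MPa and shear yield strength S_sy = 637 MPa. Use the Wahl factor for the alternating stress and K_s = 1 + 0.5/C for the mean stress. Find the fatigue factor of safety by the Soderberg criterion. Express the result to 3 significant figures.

1.38

C = D/d = 65.0/9.7 = 6.7010; K_W = (4C−1)/(4C−4)+0.615/C = 1.2233; K_s = 1+0.5/C = 1.0746
F_a = (F_max−F_min)/2 = 642.5 N; F_m = (F_max+F_min)/2 = 807.5 N
τ_a = K_W·8F_aD/(πd³) = 1.2233 × 116.52 = 142.55 MPa
τ_m = K_s·8F_mD/(πd³) = 1.0746 × 146.45 = 157.37 MPa
Soderberg: 1/n_f = τ_a/S_se + τ_m/S_sy = 142.55/300 + 157.37/637 = 0.47515 + 0.24706 = 0.72221
n_f = 1/0.72221 = 1.385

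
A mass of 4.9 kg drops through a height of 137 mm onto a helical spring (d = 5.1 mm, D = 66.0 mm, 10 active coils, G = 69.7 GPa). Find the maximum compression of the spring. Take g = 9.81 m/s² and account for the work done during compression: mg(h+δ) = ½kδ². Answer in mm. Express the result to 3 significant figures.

k = Gd⁴/(8D³N_a) = (69.7×10³)(5.1⁴)/(8·66.0³·10) = 2.0502 N/mm
W = mg = 4.9 × 9.81 = 48.069 N
½kδ² − Wδ − Wh = 0 → δ = (W + √(W² + 2kWh))/k
δ = (48.069 + √(2310.6 + 27002.7))/2.0502 = (48.069 + 171.21)/2.0502 = 106.96 mm

107 mm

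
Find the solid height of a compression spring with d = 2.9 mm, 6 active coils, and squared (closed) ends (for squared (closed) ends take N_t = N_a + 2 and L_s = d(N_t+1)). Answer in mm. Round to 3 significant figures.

squared (closed) ends: N_t = N_a + 2 = 6 + 2 = 8
L_s = d·(N_t+1) = 2.9 × 9 = 26.1 mm

26.1 mm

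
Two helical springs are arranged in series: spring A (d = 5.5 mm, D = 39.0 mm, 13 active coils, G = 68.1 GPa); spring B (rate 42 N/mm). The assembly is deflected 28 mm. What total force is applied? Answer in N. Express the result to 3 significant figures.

228 N

k_A = Gd⁴/(8D³N_a) = (68.1×10³)(5.5⁴)/(8·39.0³·13) = 10.101 N/mm
Series: 1/k_eq = 1/10.101 + 1/42 = 0.12281; k_eq = 8.1428 N/mm
F = k_eq·δ = 8.1428·28 = 228 N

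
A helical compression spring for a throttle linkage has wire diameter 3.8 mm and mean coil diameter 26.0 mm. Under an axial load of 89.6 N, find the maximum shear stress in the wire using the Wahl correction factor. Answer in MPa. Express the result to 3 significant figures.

132 MPa

Spring index C = D/d = 26.0/3.8 = 6.8421
K_W = (4C−1)/(4C−4) + 0.615/C = 26.368/23.368 + 0.0899 = 1.2183
τ₀ = 8FD/(πd³) = 8·89.6·26.0/(π·3.8³) = 18636.8/172.39 = 108.11 MPa
τ_max = K·τ₀ = 1.2183 × 108.11 = 131.71 MPa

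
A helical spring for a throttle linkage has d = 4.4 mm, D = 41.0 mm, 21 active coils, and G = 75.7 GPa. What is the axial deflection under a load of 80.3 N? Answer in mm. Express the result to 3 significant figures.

32.8 mm

k = Gd⁴/(8D³N_a) = (75.7×10³)(4.4⁴)/(8·41.0³·21) = 2.4504 N/mm
δ = F/k = 80.3 / 2.4504 = 32.769 mm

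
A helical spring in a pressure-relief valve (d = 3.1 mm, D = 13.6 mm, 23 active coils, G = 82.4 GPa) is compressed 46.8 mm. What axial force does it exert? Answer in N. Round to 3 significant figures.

k = Gd⁴/(8D³N_a) = (82.4×10³)(3.1⁴)/(8·13.6³·23) = 16.441 N/mm
F = k·δ = 16.441 × 46.8 = 769.46 N

769 N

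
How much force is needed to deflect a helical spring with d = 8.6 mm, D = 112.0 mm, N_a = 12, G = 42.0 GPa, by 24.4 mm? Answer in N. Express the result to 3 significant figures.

41.6 N

k = Gd⁴/(8D³N_a) = (42.0×10³)(8.6⁴)/(8·112.0³·12) = 1.7034 N/mm
F = k·δ = 1.7034 × 24.4 = 41.563 N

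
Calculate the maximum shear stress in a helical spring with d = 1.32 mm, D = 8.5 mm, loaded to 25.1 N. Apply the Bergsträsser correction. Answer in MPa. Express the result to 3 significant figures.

288 MPa

Spring index C = D/d = 8.5/1.32 = 6.4394
K_B = (4C+2)/(4C−3) = 27.758/22.758 = 1.2197
τ₀ = 8FD/(πd³) = 8·25.1·8.5/(π·1.32³) = 1706.8/7.2256 = 236.22 MPa
τ_max = K·τ₀ = 1.2197 × 236.22 = 288.12 MPa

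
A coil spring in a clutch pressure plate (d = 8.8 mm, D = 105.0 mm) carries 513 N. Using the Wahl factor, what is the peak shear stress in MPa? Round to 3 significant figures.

Spring index C = D/d = 105.0/8.8 = 11.9318
K_W = (4C−1)/(4C−4) + 0.615/C = 46.727/43.727 + 0.0515 = 1.1201
τ₀ = 8FD/(πd³) = 8·513·105.0/(π·8.8³) = 430920/2140.9 = 201.28 MPa
τ_max = K·τ₀ = 1.1201 × 201.28 = 225.46 MPa

225 MPa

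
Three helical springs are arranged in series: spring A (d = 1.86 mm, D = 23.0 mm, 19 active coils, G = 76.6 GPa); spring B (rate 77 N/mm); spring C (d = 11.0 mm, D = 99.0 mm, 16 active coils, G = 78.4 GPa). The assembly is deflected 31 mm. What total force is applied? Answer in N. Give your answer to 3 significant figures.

k_A = Gd⁴/(8D³N_a) = (76.6×10³)(1.86⁴)/(8·23.0³·19) = 0.49574 N/mm
k_C = Gd⁴/(8D³N_a) = (78.4×10³)(11.0⁴)/(8·99.0³·16) = 9.2421 N/mm
Series: 1/k_eq = 1/0.49574 + 1/77 + 1/9.2421 = 2.1384; k_eq = 0.46764 N/mm
F = k_eq·δ = 0.46764·31 = 14.497 N

14.5 N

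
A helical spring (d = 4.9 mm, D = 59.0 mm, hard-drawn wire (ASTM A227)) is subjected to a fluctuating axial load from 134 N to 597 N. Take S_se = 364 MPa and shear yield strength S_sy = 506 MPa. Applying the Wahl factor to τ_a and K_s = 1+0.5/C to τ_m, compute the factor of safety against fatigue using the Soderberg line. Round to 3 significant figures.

C = D/d = 59.0/4.9 = 12.0408; K_W = (4C−1)/(4C−4)+0.615/C = 1.1190; K_s = 1+0.5/C = 1.0415
F_a = (F_max−F_min)/2 = 231.5 N; F_m = (F_max+F_min)/2 = 365.5 N
τ_a = K_W·8F_aD/(πd³) = 1.1190 × 295.63 = 330.82 MPa
τ_m = K_s·8F_mD/(πd³) = 1.0415 × 466.76 = 486.14 MPa
Soderberg: 1/n_f = τ_a/S_se + τ_m/S_sy = 330.82/364 + 486.14/506 = 0.90884 + 0.96075 = 1.8696
n_f = 1/1.8696 = 0.5349

0.535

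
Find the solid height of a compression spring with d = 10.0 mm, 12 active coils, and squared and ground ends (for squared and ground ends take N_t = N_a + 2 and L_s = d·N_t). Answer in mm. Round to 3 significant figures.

squared and ground ends: N_t = N_a + 2 = 12 + 2 = 14
L_s = d·N_t = 10.0 × 14 = 140 mm

140 mm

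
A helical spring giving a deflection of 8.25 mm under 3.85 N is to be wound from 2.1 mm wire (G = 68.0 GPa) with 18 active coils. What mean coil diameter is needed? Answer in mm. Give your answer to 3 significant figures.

Required rate k = F/δ = 3.85/8.25 = 0.46667 N/mm
D = (Gd⁴/(8N_a·k))^(1/3) = (68.0×10³·2.1⁴/(8·18·0.46667))^(1/3)
  = (19679.6)^(1/3) = 26.9985 mm

27.0 mm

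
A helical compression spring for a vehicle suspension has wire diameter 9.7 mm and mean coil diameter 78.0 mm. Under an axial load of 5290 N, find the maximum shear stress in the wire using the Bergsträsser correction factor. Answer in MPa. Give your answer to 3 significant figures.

Spring index C = D/d = 78.0/9.7 = 8.0412
K_B = (4C+2)/(4C−3) = 34.165/29.165 = 1.1714
τ₀ = 8FD/(πd³) = 8·5290·78.0/(π·9.7³) = 3.30096e+06/2867.2 = 1151.3 MPa
τ_max = K·τ₀ = 1.1714 × 1151.3 = 1348.6 MPa

1350 MPa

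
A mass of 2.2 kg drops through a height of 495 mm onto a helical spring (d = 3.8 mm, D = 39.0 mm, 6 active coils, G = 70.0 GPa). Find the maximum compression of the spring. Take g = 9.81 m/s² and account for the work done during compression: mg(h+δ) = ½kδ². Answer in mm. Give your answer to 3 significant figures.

k = Gd⁴/(8D³N_a) = (70.0×10³)(3.8⁴)/(8·39.0³·6) = 5.1262 N/mm
W = mg = 2.2 × 9.81 = 21.582 N
½kδ² − Wδ − Wh = 0 → δ = (W + √(W² + 2kWh))/k
δ = (21.582 + √(465.78 + 109528))/5.1262 = (21.582 + 331.65)/5.1262 = 68.907 mm

68.9 mm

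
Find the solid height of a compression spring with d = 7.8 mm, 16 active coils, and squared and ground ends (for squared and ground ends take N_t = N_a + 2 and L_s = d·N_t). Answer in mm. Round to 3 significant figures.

squared and ground ends: N_t = N_a + 2 = 16 + 2 = 18
L_s = d·N_t = 7.8 × 18 = 140.4 mm

140 mm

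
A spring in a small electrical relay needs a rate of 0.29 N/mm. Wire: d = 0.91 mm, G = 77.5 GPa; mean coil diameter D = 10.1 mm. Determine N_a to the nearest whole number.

22

N_a = Gd⁴/(8D³k) = (77.5×10³ × 0.91⁴)/(8 × 10.1³ × 0.29)
    = 53145.6 / 2390.3 = 22.23 → 22 coils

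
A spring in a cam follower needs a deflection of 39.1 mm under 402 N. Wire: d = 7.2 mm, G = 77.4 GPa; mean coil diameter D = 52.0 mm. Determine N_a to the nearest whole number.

18

Required rate k = F/δ = 402/39.1 = 10.281 N/mm
N_a = Gd⁴/(8D³k) = (77.4×10³ × 7.2⁴)/(8 × 52.0³ × 10.281)
    = 2.08004e+08 / 1.15651e+07 = 17.99 → 18 coils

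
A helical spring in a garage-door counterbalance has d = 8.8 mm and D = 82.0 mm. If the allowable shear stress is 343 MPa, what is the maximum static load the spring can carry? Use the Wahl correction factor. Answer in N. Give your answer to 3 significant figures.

C = D/d = 82.0/8.8 = 9.3182
K_W = (4C−1)/(4C−4) + 0.615/C = 36.273/33.273 + 0.0660 = 1.1562
τ_max = K·8FD/(πd³) → F_max = τ_allow·πd³/(8DK)
F_max = 343·π·8.8³/(8·82.0·1.1562) = 7.3433e+05/758.44 = 968.21 N

968 N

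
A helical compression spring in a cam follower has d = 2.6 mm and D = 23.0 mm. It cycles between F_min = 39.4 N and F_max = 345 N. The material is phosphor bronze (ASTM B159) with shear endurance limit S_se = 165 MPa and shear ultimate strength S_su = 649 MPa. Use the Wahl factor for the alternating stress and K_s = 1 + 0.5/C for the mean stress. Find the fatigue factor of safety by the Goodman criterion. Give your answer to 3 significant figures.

C = D/d = 23.0/2.6 = 8.8462; K_W = (4C−1)/(4C−4)+0.615/C = 1.1651; K_s = 1+0.5/C = 1.0565
F_a = (F_max−F_min)/2 = 152.8 N; F_m = (F_max+F_min)/2 = 192.2 N
τ_a = K_W·8F_aD/(πd³) = 1.1651 × 509.18 = 593.25 MPa
τ_m = K_s·8F_mD/(πd³) = 1.0565 × 640.47 = 676.67 MPa
Goodman: 1/n_f = τ_a/S_se + τ_m/S_su = 593.25/165 + 676.67/649 = 3.59546 + 1.04264 = 4.6381
n_f = 1/4.6381 = 0.2156

0.216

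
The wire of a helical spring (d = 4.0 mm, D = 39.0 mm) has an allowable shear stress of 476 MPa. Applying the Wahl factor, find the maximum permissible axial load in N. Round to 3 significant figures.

C = D/d = 39.0/4.0 = 9.7500
K_W = (4C−1)/(4C−4) + 0.615/C = 38.000/35.000 + 0.0631 = 1.1488
τ_max = K·8FD/(πd³) → F_max = τ_allow·πd³/(8DK)
F_max = 476·π·4.0³/(8·39.0·1.1488) = 95705/358.42 = 267.02 N

267 N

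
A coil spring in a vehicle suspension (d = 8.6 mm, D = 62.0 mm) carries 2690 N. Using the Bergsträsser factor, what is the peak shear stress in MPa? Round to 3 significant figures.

797 MPa

Spring index C = D/d = 62.0/8.6 = 7.2093
K_B = (4C+2)/(4C−3) = 30.837/25.837 = 1.1935
τ₀ = 8FD/(πd³) = 8·2690·62.0/(π·8.6³) = 1.33424e+06/1998.2 = 667.71 MPa
τ_max = K·τ₀ = 1.1935 × 667.71 = 796.93 MPa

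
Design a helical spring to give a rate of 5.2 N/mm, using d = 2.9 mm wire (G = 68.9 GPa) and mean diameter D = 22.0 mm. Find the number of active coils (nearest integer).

11

N_a = Gd⁴/(8D³k) = (68.9×10³ × 2.9⁴)/(8 × 22.0³ × 5.2)
    = 4.87317e+06 / 442957 = 11 → 11 coils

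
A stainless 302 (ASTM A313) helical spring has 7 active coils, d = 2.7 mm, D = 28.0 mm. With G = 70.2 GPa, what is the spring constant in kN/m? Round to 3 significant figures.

k = Gd⁴/(8D³N_a) = (70.2×10³ × 2.7⁴) / (8 × 28.0³ × 7)
  = 3.73072e+06 / 1.22931e+06 = 3.0348 N/mm

3.03 kN/m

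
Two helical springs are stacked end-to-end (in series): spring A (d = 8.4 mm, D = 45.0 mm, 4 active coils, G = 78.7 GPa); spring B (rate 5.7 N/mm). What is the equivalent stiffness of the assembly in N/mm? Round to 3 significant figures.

k_A = Gd⁴/(8D³N_a) = (78.7×10³)(8.4⁴)/(8·45.0³·4) = 134.37 N/mm
Series: 1/k_eq = 1/134.37 + 1/5.7 = 0.18288; k_eq = 5.468 N/mm

5.47 N/mm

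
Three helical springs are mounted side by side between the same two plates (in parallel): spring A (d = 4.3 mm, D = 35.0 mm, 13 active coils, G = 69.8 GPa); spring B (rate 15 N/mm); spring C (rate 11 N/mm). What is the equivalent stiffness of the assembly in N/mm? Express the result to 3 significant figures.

k_A = Gd⁴/(8D³N_a) = (69.8×10³)(4.3⁴)/(8·35.0³·13) = 5.3517 N/mm
Parallel: k_eq = 5.3517 + 15 + 11 = 31.352 N/mm

31.4 N/mm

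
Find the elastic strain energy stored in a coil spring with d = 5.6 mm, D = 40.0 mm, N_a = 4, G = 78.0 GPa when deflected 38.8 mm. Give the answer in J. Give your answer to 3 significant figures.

28.2 J

k = Gd⁴/(8D³N_a) = (78.0×10³)(5.6⁴)/(8·40.0³·4) = 37.456 N/mm
U = ½kδ² = 0.5 × 37.456 × 38.8² = 28194 N·mm = 28.194 J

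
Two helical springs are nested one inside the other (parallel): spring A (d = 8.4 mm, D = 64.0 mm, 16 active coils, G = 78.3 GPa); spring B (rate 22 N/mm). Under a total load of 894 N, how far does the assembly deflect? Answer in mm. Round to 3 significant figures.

k_A = Gd⁴/(8D³N_a) = (78.3×10³)(8.4⁴)/(8·64.0³·16) = 11.618 N/mm
Parallel: k_eq = 11.618 + 22 = 33.618 N/mm
δ = F/k_eq = 894/33.618 = 26.593 mm

26.6 mm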